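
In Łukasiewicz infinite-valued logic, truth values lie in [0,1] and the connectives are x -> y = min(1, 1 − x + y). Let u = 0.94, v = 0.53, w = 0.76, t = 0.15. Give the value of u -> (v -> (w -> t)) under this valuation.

0.92

w -> t = min(1, 1 − 0.76 + 0.15) = min(1, 0.39) = 0.39
v -> (w -> t) = min(1, 1 − 0.53 + 0.39) = min(1, 0.86) = 0.86
u -> (v -> (w -> t)) = min(1, 1 − 0.94 + 0.86) = min(1, 0.92) = 0.92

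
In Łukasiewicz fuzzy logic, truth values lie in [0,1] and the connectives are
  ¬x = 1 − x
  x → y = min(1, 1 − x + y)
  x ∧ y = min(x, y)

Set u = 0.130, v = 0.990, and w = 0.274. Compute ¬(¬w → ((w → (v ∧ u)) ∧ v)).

0.000

¬w = 1 − 0.274 = 0.726
v ∧ u = min(0.990, 0.130) = 0.130
w → (v ∧ u) = min(1, 1 − 0.274 + 0.130) = min(1, 0.856) = 0.856
(w → (v ∧ u)) ∧ v = min(0.856, 0.990) = 0.856
¬w → ((w → (v ∧ u)) ∧ v) = min(1, 1 − 0.726 + 0.856) = min(1, 1.130) = 1.000
¬(¬w → ((w → (v ∧ u)) ∧ v)) = 1 − 1.000 = 0.000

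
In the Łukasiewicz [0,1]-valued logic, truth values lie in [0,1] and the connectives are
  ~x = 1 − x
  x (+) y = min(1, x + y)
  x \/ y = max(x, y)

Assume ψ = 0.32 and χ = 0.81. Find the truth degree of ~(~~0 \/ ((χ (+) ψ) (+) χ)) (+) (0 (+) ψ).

0.32

~0 = 1 − 0.00 = 1.00
~~0 = 1 − 1.00 = 0.00
χ (+) ψ = min(1, 0.81 + 0.32) = min(1, 1.13) = 1.00
(χ (+) ψ) (+) χ = min(1, 1.00 + 0.81) = min(1, 1.81) = 1.00
~~0 \/ ((χ (+) ψ) (+) χ) = max(0.00, 1.00) = 1.00
~(~~0 \/ ((χ (+) ψ) (+) χ)) = 1 − 1.00 = 0.00
0 (+) ψ = min(1, 0.00 + 0.32) = min(1, 0.32) = 0.32
~(~~0 \/ ((χ (+) ψ) (+) χ)) (+) (0 (+) ψ) = min(1, 0.00 + 0.32) = min(1, 0.32) = 0.32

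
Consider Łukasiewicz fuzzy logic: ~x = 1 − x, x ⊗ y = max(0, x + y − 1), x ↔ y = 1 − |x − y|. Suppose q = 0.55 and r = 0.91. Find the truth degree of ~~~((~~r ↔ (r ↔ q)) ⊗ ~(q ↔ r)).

~r = 1 − 0.91 = 0.09
~~r = 1 − 0.09 = 0.91
r ↔ q = 1 − |0.91 − 0.55| = 1 − 0.36 = 0.64
~~r ↔ (r ↔ q) = 1 − |0.91 − 0.64| = 1 − 0.27 = 0.73
q ↔ r = 1 − |0.55 − 0.91| = 1 − 0.36 = 0.64
~(q ↔ r) = 1 − 0.64 = 0.36
(~~r ↔ (r ↔ q)) ⊗ ~(q ↔ r) = max(0, 0.73 + 0.36 − 1) = max(0, 0.09) = 0.09
~((~~r ↔ (r ↔ q)) ⊗ ~(q ↔ r)) = 1 − 0.09 = 0.91
~~((~~r ↔ (r ↔ q)) ⊗ ~(q ↔ r)) = 1 − 0.91 = 0.09
~~~((~~r ↔ (r ↔ q)) ⊗ ~(q ↔ r)) = 1 − 0.09 = 0.91

0.91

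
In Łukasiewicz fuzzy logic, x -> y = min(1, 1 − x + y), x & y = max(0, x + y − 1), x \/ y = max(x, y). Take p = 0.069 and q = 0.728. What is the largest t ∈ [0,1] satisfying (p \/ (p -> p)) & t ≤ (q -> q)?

1.000

p -> p = min(1, 1 − 0.069 + 0.069) = min(1, 1.000) = 1.000
p \/ (p -> p) = max(0.069, 1.000) = 1.000
So the left factor is p \/ (p -> p) = 1.000.
q -> q = min(1, 1 − 0.728 + 0.728) = min(1, 1.000) = 1.000
So the right-hand bound is q -> q = 1.000.
The residuum of the Łukasiewicz t-norm gives the supremum: min(1, 1 − 1.000 + 1.000).
1 − 1.000 + 1.000 = 1.000, so t = min(1, 1.000) = 1.000.
Check: 1.000 & 1.000 = max(0, 1.000) = 1.000 ≤ 1.000.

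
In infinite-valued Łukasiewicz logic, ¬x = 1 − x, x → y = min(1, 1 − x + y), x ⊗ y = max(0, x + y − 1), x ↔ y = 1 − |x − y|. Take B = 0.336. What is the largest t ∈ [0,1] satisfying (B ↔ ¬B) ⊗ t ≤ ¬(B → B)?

¬B = 1 − 0.336 = 0.664
B ↔ ¬B = 1 − |0.336 − 0.664| = 1 − 0.328 = 0.672
So the left factor is B ↔ ¬B = 0.672.
B → B = min(1, 1 − 0.336 + 0.336) = min(1, 1.000) = 1.000
¬(B → B) = 1 − 1.000 = 0.000
So the right-hand bound is ¬(B → B) = 0.000.
The residuum of the Łukasiewicz t-norm gives the supremum: min(1, 1 − 0.672 + 0.000).
1 − 0.672 + 0.000 = 0.328, so t = min(1, 0.328) = 0.328.
Check: 0.672 ⊗ 0.328 = max(0, 0.000) = 0.000 ≤ 0.000.

0.328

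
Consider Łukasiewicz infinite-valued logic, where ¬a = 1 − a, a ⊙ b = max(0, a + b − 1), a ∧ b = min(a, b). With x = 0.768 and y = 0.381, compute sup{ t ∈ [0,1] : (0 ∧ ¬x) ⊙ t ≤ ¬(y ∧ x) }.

1.000

¬x = 1 − 0.768 = 0.232
0 ∧ ¬x = min(0.000, 0.232) = 0.000
So the left factor is 0 ∧ ¬x = 0.000.
y ∧ x = min(0.381, 0.768) = 0.381
¬(y ∧ x) = 1 − 0.381 = 0.619
So the right-hand bound is ¬(y ∧ x) = 0.619.
The residuum of the Łukasiewicz t-norm gives the supremum: min(1, 1 − 0.000 + 0.619).
1 − 0.000 + 0.619 = 1.619, so t = min(1, 1.619) = 1.000.
Check: 0.000 ⊙ 1.000 = max(0, 0.000) = 0.000 ≤ 0.619.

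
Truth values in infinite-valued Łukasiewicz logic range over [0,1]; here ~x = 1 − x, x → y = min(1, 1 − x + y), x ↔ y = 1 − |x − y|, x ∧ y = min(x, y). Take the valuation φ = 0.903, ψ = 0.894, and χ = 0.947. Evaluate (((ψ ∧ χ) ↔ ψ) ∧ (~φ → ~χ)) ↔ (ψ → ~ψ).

0.256

ψ ∧ χ = min(0.894, 0.947) = 0.894
(ψ ∧ χ) ↔ ψ = 1 − |0.894 − 0.894| = 1 − 0.000 = 1.000
~φ = 1 − 0.903 = 0.097
~χ = 1 − 0.947 = 0.053
~φ → ~χ = min(1, 1 − 0.097 + 0.053) = min(1, 0.956) = 0.956
((ψ ∧ χ) ↔ ψ) ∧ (~φ → ~χ) = min(1.000, 0.956) = 0.956
~ψ = 1 − 0.894 = 0.106
ψ → ~ψ = min(1, 1 − 0.894 + 0.106) = min(1, 0.212) = 0.212
(((ψ ∧ χ) ↔ ψ) ∧ (~φ → ~χ)) ↔ (ψ → ~ψ) = 1 − |0.956 − 0.212| = 1 − 0.744 = 0.256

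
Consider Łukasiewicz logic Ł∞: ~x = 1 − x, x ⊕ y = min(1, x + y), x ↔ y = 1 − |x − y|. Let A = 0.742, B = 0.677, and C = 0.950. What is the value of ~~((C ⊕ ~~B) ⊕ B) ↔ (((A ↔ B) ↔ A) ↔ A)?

~B = 1 − 0.677 = 0.323
~~B = 1 − 0.323 = 0.677
C ⊕ ~~B = min(1, 0.950 + 0.677) = min(1, 1.627) = 1.000
(C ⊕ ~~B) ⊕ B = min(1, 1.000 + 0.677) = min(1, 1.677) = 1.000
~((C ⊕ ~~B) ⊕ B) = 1 − 1.000 = 0.000
~~((C ⊕ ~~B) ⊕ B) = 1 − 0.000 = 1.000
A ↔ B = 1 − |0.742 − 0.677| = 1 − 0.065 = 0.935
(A ↔ B) ↔ A = 1 − |0.935 − 0.742| = 1 − 0.193 = 0.807
((A ↔ B) ↔ A) ↔ A = 1 − |0.807 − 0.742| = 1 − 0.065 = 0.935
~~((C ⊕ ~~B) ⊕ B) ↔ (((A ↔ B) ↔ A) ↔ A) = 1 − |1.000 − 0.935| = 1 − 0.065 = 0.935

0.935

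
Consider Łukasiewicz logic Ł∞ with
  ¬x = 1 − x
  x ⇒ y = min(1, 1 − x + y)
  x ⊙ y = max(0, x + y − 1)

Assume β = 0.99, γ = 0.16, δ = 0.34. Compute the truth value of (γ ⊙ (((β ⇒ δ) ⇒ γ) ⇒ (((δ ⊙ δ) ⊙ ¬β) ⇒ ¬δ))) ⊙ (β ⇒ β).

0.16

β ⇒ δ = min(1, 1 − 0.99 + 0.34) = min(1, 0.35) = 0.35
(β ⇒ δ) ⇒ γ = min(1, 1 − 0.35 + 0.16) = min(1, 0.81) = 0.81
δ ⊙ δ = max(0, 0.34 + 0.34 − 1) = max(0, -0.32) = 0.00
¬β = 1 − 0.99 = 0.01
(δ ⊙ δ) ⊙ ¬β = max(0, 0.00 + 0.01 − 1) = max(0, -0.99) = 0.00
¬δ = 1 − 0.34 = 0.66
((δ ⊙ δ) ⊙ ¬β) ⇒ ¬δ = min(1, 1 − 0.00 + 0.66) = min(1, 1.66) = 1.00
((β ⇒ δ) ⇒ γ) ⇒ (((δ ⊙ δ) ⊙ ¬β) ⇒ ¬δ) = min(1, 1 − 0.81 + 1.00) = min(1, 1.19) = 1.00
γ ⊙ (((β ⇒ δ) ⇒ γ) ⇒ (((δ ⊙ δ) ⊙ ¬β) ⇒ ¬δ)) = max(0, 0.16 + 1.00 − 1) = max(0, 0.16) = 0.16
β ⇒ β = min(1, 1 − 0.99 + 0.99) = min(1, 1.00) = 1.00
(γ ⊙ (((β ⇒ δ) ⇒ γ) ⇒ (((δ ⊙ δ) ⊙ ¬β) ⇒ ¬δ))) ⊙ (β ⇒ β) = max(0, 0.16 + 1.00 − 1) = max(0, 0.16) = 0.16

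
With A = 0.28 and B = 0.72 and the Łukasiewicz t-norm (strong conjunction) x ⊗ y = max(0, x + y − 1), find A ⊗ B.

A ⊗ B = max(0, 0.28 + 0.72 − 1) = max(0, 0.00) = 0.00
For comparison, the Gödel (minimum) t-norm min(x, y) would give 0.28.

0.00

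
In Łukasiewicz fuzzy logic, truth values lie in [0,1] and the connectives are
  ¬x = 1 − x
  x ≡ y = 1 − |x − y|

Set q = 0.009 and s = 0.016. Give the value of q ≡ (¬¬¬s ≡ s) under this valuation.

¬s = 1 − 0.016 = 0.984
¬¬s = 1 − 0.984 = 0.016
¬¬¬s = 1 − 0.016 = 0.984
¬¬¬s ≡ s = 1 − |0.984 − 0.016| = 1 − 0.968 = 0.032
q ≡ (¬¬¬s ≡ s) = 1 − |0.009 − 0.032| = 1 − 0.023 = 0.977

0.977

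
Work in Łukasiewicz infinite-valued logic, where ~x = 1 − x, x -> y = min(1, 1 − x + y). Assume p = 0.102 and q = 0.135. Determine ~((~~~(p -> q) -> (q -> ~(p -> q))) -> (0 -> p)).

p -> q = min(1, 1 − 0.102 + 0.135) = min(1, 1.033) = 1.000
~(p -> q) = 1 − 1.000 = 0.000
~~(p -> q) = 1 − 0.000 = 1.000
~~~(p -> q) = 1 − 1.000 = 0.000
q -> ~(p -> q) = min(1, 1 − 0.135 + 0.000) = min(1, 0.865) = 0.865
~~~(p -> q) -> (q -> ~(p -> q)) = min(1, 1 − 0.000 + 0.865) = min(1, 1.865) = 1.000
0 -> p = min(1, 1 − 0.000 + 0.102) = min(1, 1.102) = 1.000
(~~~(p -> q) -> (q -> ~(p -> q))) -> (0 -> p) = min(1, 1 − 1.000 + 1.000) = min(1, 1.000) = 1.000
~((~~~(p -> q) -> (q -> ~(p -> q))) -> (0 -> p)) = 1 − 1.000 = 0.000

0.000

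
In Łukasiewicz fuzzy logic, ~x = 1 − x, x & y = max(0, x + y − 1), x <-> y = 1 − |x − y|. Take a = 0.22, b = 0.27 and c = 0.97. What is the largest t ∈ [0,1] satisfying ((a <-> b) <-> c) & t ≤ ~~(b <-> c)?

0.32

a <-> b = 1 − |0.22 − 0.27| = 1 − 0.05 = 0.95
(a <-> b) <-> c = 1 − |0.95 − 0.97| = 1 − 0.02 = 0.98
So the left factor is (a <-> b) <-> c = 0.98.
b <-> c = 1 − |0.27 − 0.97| = 1 − 0.70 = 0.30
~(b <-> c) = 1 − 0.30 = 0.70
~~(b <-> c) = 1 − 0.70 = 0.30
So the right-hand bound is ~~(b <-> c) = 0.30.
The residuum of the Łukasiewicz t-norm gives the supremum: min(1, 1 − 0.98 + 0.30).
1 − 0.98 + 0.30 = 0.32, so t = min(1, 0.32) = 0.32.
Check: 0.98 & 0.32 = max(0, 0.30) = 0.30 ≤ 0.30.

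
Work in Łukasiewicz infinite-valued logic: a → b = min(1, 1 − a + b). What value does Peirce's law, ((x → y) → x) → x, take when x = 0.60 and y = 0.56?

x → y = min(1, 1 − 0.60 + 0.56) = min(1, 0.96) = 0.96
(x → y) → x = min(1, 1 − 0.96 + 0.60) = min(1, 0.64) = 0.64
((x → y) → x) → x = min(1, 1 − 0.64 + 0.60) = min(1, 0.96) = 0.96
(The value 0.96 < 1 shows this instance is not satisfied; not a Ł∞-tautology in general.)

0.96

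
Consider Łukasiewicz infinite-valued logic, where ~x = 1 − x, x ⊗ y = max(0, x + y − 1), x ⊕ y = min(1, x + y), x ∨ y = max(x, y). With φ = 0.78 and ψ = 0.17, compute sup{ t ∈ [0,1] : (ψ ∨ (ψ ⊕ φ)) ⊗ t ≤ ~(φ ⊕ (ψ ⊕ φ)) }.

ψ ⊕ φ = min(1, 0.17 + 0.78) = min(1, 0.95) = 0.95
ψ ∨ (ψ ⊕ φ) = max(0.17, 0.95) = 0.95
So the left factor is ψ ∨ (ψ ⊕ φ) = 0.95.
φ ⊕ (ψ ⊕ φ) = min(1, 0.78 + 0.95) = min(1, 1.73) = 1.00
~(φ ⊕ (ψ ⊕ φ)) = 1 − 1.00 = 0.00
So the right-hand bound is ~(φ ⊕ (ψ ⊕ φ)) = 0.00.
The residuum of the Łukasiewicz t-norm gives the supremum: min(1, 1 − 0.95 + 0.00).
1 − 0.95 + 0.00 = 0.05, so t = min(1, 0.05) = 0.05.
Check: 0.95 ⊗ 0.05 = max(0, 0.00) = 0.00 ≤ 0.00.

0.05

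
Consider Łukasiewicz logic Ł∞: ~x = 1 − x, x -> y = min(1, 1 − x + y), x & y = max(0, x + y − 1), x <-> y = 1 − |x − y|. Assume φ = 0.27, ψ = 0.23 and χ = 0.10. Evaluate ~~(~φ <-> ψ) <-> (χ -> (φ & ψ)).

0.60

~φ = 1 − 0.27 = 0.73
~φ <-> ψ = 1 − |0.73 − 0.23| = 1 − 0.50 = 0.50
~(~φ <-> ψ) = 1 − 0.50 = 0.50
~~(~φ <-> ψ) = 1 − 0.50 = 0.50
φ & ψ = max(0, 0.27 + 0.23 − 1) = max(0, -0.50) = 0.00
χ -> (φ & ψ) = min(1, 1 − 0.10 + 0.00) = min(1, 0.90) = 0.90
~~(~φ <-> ψ) <-> (χ -> (φ & ψ)) = 1 − |0.50 − 0.90| = 1 − 0.40 = 0.60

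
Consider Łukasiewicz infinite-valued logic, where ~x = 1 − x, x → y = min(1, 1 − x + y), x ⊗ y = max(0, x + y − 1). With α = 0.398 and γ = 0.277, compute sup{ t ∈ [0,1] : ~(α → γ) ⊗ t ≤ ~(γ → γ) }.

α → γ = min(1, 1 − 0.398 + 0.277) = min(1, 0.879) = 0.879
~(α → γ) = 1 − 0.879 = 0.121
So the left factor is ~(α → γ) = 0.121.
γ → γ = min(1, 1 − 0.277 + 0.277) = min(1, 1.000) = 1.000
~(γ → γ) = 1 − 1.000 = 0.000
So the right-hand bound is ~(γ → γ) = 0.000.
The residuum of the Łukasiewicz t-norm gives the supremum: min(1, 1 − 0.121 + 0.000).
1 − 0.121 + 0.000 = 0.879, so t = min(1, 0.879) = 0.879.
Check: 0.121 ⊗ 0.879 = max(0, 0.000) = 0.000 ≤ 0.000.

0.879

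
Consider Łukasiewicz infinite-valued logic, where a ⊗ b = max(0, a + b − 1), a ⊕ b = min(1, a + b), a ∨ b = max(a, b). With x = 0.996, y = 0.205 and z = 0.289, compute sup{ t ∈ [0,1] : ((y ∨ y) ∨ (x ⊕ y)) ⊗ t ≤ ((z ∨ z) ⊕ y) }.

0.494

y ∨ y = max(0.205, 0.205) = 0.205
x ⊕ y = min(1, 0.996 + 0.205) = min(1, 1.201) = 1.000
(y ∨ y) ∨ (x ⊕ y) = max(0.205, 1.000) = 1.000
So the left factor is (y ∨ y) ∨ (x ⊕ y) = 1.000.
z ∨ z = max(0.289, 0.289) = 0.289
(z ∨ z) ⊕ y = min(1, 0.289 + 0.205) = min(1, 0.494) = 0.494
So the right-hand bound is (z ∨ z) ⊕ y = 0.494.
The residuum of the Łukasiewicz t-norm gives the supremum: min(1, 1 − 1.000 + 0.494).
1 − 1.000 + 0.494 = 0.494, so t = min(1, 0.494) = 0.494.
Check: 1.000 ⊗ 0.494 = max(0, 0.494) = 0.494 ≤ 0.494.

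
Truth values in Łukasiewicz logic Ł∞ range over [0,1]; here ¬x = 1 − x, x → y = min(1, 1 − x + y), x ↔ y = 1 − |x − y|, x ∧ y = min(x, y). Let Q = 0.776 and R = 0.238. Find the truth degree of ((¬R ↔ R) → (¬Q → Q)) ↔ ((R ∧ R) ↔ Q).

0.462

¬R = 1 − 0.238 = 0.762
¬R ↔ R = 1 − |0.762 − 0.238| = 1 − 0.524 = 0.476
¬Q = 1 − 0.776 = 0.224
¬Q → Q = min(1, 1 − 0.224 + 0.776) = min(1, 1.552) = 1.000
(¬R ↔ R) → (¬Q → Q) = min(1, 1 − 0.476 + 1.000) = min(1, 1.524) = 1.000
R ∧ R = min(0.238, 0.238) = 0.238
(R ∧ R) ↔ Q = 1 − |0.238 − 0.776| = 1 − 0.538 = 0.462
((¬R ↔ R) → (¬Q → Q)) ↔ ((R ∧ R) ↔ Q) = 1 − |1.000 − 0.462| = 1 − 0.538 = 0.462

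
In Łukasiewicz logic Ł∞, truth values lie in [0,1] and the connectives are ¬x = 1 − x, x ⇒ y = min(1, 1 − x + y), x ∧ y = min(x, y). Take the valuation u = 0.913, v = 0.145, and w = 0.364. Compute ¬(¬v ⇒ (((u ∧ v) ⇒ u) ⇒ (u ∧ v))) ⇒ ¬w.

0.926

¬v = 1 − 0.145 = 0.855
u ∧ v = min(0.913, 0.145) = 0.145
(u ∧ v) ⇒ u = min(1, 1 − 0.145 + 0.913) = min(1, 1.768) = 1.000
((u ∧ v) ⇒ u) ⇒ (u ∧ v) = min(1, 1 − 1.000 + 0.145) = min(1, 0.145) = 0.145
¬v ⇒ (((u ∧ v) ⇒ u) ⇒ (u ∧ v)) = min(1, 1 − 0.855 + 0.145) = min(1, 0.290) = 0.290
¬(¬v ⇒ (((u ∧ v) ⇒ u) ⇒ (u ∧ v))) = 1 − 0.290 = 0.710
¬w = 1 − 0.364 = 0.636
¬(¬v ⇒ (((u ∧ v) ⇒ u) ⇒ (u ∧ v))) ⇒ ¬w = min(1, 1 − 0.710 + 0.636) = min(1, 0.926) = 0.926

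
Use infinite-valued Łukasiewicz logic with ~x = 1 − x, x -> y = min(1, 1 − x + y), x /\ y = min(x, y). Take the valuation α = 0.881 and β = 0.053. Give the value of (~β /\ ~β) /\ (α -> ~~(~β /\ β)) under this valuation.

~β = 1 − 0.053 = 0.947
~β /\ ~β = min(0.947, 0.947) = 0.947
~β /\ β = min(0.947, 0.053) = 0.053
~(~β /\ β) = 1 − 0.053 = 0.947
~~(~β /\ β) = 1 − 0.947 = 0.053
α -> ~~(~β /\ β) = min(1, 1 − 0.881 + 0.053) = min(1, 0.172) = 0.172
(~β /\ ~β) /\ (α -> ~~(~β /\ β)) = min(0.947, 0.172) = 0.172

0.172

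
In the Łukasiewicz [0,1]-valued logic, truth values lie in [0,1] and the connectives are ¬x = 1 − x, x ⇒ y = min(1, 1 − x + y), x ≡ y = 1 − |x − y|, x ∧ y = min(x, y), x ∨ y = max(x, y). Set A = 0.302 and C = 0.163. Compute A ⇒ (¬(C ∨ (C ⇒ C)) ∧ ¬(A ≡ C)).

C ⇒ C = min(1, 1 − 0.163 + 0.163) = min(1, 1.000) = 1.000
C ∨ (C ⇒ C) = max(0.163, 1.000) = 1.000
¬(C ∨ (C ⇒ C)) = 1 − 1.000 = 0.000
A ≡ C = 1 − |0.302 − 0.163| = 1 − 0.139 = 0.861
¬(A ≡ C) = 1 − 0.861 = 0.139
¬(C ∨ (C ⇒ C)) ∧ ¬(A ≡ C) = min(0.000, 0.139) = 0.000
A ⇒ (¬(C ∨ (C ⇒ C)) ∧ ¬(A ≡ C)) = min(1, 1 − 0.302 + 0.000) = min(1, 0.698) = 0.698

0.698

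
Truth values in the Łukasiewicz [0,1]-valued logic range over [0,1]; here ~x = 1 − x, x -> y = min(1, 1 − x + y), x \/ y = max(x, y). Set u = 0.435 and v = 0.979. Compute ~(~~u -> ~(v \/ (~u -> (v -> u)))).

0.414

~u = 1 − 0.435 = 0.565
~~u = 1 − 0.565 = 0.435
v -> u = min(1, 1 − 0.979 + 0.435) = min(1, 0.456) = 0.456
~u -> (v -> u) = min(1, 1 − 0.565 + 0.456) = min(1, 0.891) = 0.891
v \/ (~u -> (v -> u)) = max(0.979, 0.891) = 0.979
~(v \/ (~u -> (v -> u))) = 1 − 0.979 = 0.021
~~u -> ~(v \/ (~u -> (v -> u))) = min(1, 1 − 0.435 + 0.021) = min(1, 0.586) = 0.586
~(~~u -> ~(v \/ (~u -> (v -> u)))) = 1 − 0.586 = 0.414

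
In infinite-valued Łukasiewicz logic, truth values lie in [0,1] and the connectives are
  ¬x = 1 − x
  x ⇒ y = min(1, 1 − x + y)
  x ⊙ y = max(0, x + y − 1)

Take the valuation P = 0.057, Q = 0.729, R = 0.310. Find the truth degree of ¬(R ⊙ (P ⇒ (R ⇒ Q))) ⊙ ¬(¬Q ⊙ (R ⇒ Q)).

R ⇒ Q = min(1, 1 − 0.310 + 0.729) = min(1, 1.419) = 1.000
P ⇒ (R ⇒ Q) = min(1, 1 − 0.057 + 1.000) = min(1, 1.943) = 1.000
R ⊙ (P ⇒ (R ⇒ Q)) = max(0, 0.310 + 1.000 − 1) = max(0, 0.310) = 0.310
¬(R ⊙ (P ⇒ (R ⇒ Q))) = 1 − 0.310 = 0.690
¬Q = 1 − 0.729 = 0.271
¬Q ⊙ (R ⇒ Q) = max(0, 0.271 + 1.000 − 1) = max(0, 0.271) = 0.271
¬(¬Q ⊙ (R ⇒ Q)) = 1 − 0.271 = 0.729
¬(R ⊙ (P ⇒ (R ⇒ Q))) ⊙ ¬(¬Q ⊙ (R ⇒ Q)) = max(0, 0.690 + 0.729 − 1) = max(0, 0.419) = 0.419

0.419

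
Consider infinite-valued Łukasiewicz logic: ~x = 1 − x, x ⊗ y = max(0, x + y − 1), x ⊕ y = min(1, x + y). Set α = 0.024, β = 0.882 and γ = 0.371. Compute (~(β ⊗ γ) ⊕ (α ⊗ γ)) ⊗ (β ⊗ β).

0.511

β ⊗ γ = max(0, 0.882 + 0.371 − 1) = max(0, 0.253) = 0.253
~(β ⊗ γ) = 1 − 0.253 = 0.747
α ⊗ γ = max(0, 0.024 + 0.371 − 1) = max(0, -0.605) = 0.000
~(β ⊗ γ) ⊕ (α ⊗ γ) = min(1, 0.747 + 0.000) = min(1, 0.747) = 0.747
β ⊗ β = max(0, 0.882 + 0.882 − 1) = max(0, 0.764) = 0.764
(~(β ⊗ γ) ⊕ (α ⊗ γ)) ⊗ (β ⊗ β) = max(0, 0.747 + 0.764 − 1) = max(0, 0.511) = 0.511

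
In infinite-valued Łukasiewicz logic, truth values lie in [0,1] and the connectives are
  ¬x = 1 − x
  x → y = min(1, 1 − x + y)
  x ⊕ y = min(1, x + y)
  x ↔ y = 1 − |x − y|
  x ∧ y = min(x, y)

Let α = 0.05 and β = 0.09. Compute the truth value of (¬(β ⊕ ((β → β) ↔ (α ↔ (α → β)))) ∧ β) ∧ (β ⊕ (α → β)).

0.09

β → β = min(1, 1 − 0.09 + 0.09) = min(1, 1.00) = 1.00
α → β = min(1, 1 − 0.05 + 0.09) = min(1, 1.04) = 1.00
α ↔ (α → β) = 1 − |0.05 − 1.00| = 1 − 0.95 = 0.05
(β → β) ↔ (α ↔ (α → β)) = 1 − |1.00 − 0.05| = 1 − 0.95 = 0.05
β ⊕ ((β → β) ↔ (α ↔ (α → β))) = min(1, 0.09 + 0.05) = min(1, 0.14) = 0.14
¬(β ⊕ ((β → β) ↔ (α ↔ (α → β)))) = 1 − 0.14 = 0.86
¬(β ⊕ ((β → β) ↔ (α ↔ (α → β)))) ∧ β = min(0.86, 0.09) = 0.09
β ⊕ (α → β) = min(1, 0.09 + 1.00) = min(1, 1.09) = 1.00
(¬(β ⊕ ((β → β) ↔ (α ↔ (α → β)))) ∧ β) ∧ (β ⊕ (α → β)) = min(0.09, 1.00) = 0.09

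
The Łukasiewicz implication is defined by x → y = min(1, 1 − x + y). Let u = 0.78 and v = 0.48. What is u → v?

0.70

u → v = min(1, 1 − 0.78 + 0.48) = min(1, 0.70) = 0.70
For comparison, the Gödel implication (1 if x ≤ y else y) would give 0.48.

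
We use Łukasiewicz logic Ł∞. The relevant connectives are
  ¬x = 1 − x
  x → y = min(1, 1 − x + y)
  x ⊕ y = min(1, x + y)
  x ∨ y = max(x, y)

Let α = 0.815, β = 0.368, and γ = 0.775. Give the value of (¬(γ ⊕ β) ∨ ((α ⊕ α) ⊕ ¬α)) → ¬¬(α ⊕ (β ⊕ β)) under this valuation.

1.000

γ ⊕ β = min(1, 0.775 + 0.368) = min(1, 1.143) = 1.000
¬(γ ⊕ β) = 1 − 1.000 = 0.000
α ⊕ α = min(1, 0.815 + 0.815) = min(1, 1.630) = 1.000
¬α = 1 − 0.815 = 0.185
(α ⊕ α) ⊕ ¬α = min(1, 1.000 + 0.185) = min(1, 1.185) = 1.000
¬(γ ⊕ β) ∨ ((α ⊕ α) ⊕ ¬α) = max(0.000, 1.000) = 1.000
β ⊕ β = min(1, 0.368 + 0.368) = min(1, 0.736) = 0.736
α ⊕ (β ⊕ β) = min(1, 0.815 + 0.736) = min(1, 1.551) = 1.000
¬(α ⊕ (β ⊕ β)) = 1 − 1.000 = 0.000
¬¬(α ⊕ (β ⊕ β)) = 1 − 0.000 = 1.000
(¬(γ ⊕ β) ∨ ((α ⊕ α) ⊕ ¬α)) → ¬¬(α ⊕ (β ⊕ β)) = min(1, 1 − 1.000 + 1.000) = min(1, 1.000) = 1.000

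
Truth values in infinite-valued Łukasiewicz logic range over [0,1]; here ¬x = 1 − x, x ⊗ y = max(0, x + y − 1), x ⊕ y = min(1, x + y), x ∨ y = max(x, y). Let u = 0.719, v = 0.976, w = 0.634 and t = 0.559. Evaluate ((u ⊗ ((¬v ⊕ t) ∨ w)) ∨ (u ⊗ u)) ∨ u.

¬v = 1 − 0.976 = 0.024
¬v ⊕ t = min(1, 0.024 + 0.559) = min(1, 0.583) = 0.583
(¬v ⊕ t) ∨ w = max(0.583, 0.634) = 0.634
u ⊗ ((¬v ⊕ t) ∨ w) = max(0, 0.719 + 0.634 − 1) = max(0, 0.353) = 0.353
u ⊗ u = max(0, 0.719 + 0.719 − 1) = max(0, 0.438) = 0.438
(u ⊗ ((¬v ⊕ t) ∨ w)) ∨ (u ⊗ u) = max(0.353, 0.438) = 0.438
((u ⊗ ((¬v ⊕ t) ∨ w)) ∨ (u ⊗ u)) ∨ u = max(0.438, 0.719) = 0.719

0.719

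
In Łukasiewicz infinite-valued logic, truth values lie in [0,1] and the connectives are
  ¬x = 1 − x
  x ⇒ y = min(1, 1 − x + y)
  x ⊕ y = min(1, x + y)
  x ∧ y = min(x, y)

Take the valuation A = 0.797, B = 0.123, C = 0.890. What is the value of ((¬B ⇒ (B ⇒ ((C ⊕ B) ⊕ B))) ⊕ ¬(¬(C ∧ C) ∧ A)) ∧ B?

0.123

¬B = 1 − 0.123 = 0.877
C ⊕ B = min(1, 0.890 + 0.123) = min(1, 1.013) = 1.000
(C ⊕ B) ⊕ B = min(1, 1.000 + 0.123) = min(1, 1.123) = 1.000
B ⇒ ((C ⊕ B) ⊕ B) = min(1, 1 − 0.123 + 1.000) = min(1, 1.877) = 1.000
¬B ⇒ (B ⇒ ((C ⊕ B) ⊕ B)) = min(1, 1 − 0.877 + 1.000) = min(1, 1.123) = 1.000
C ∧ C = min(0.890, 0.890) = 0.890
¬(C ∧ C) = 1 − 0.890 = 0.110
¬(C ∧ C) ∧ A = min(0.110, 0.797) = 0.110
¬(¬(C ∧ C) ∧ A) = 1 − 0.110 = 0.890
(¬B ⇒ (B ⇒ ((C ⊕ B) ⊕ B))) ⊕ ¬(¬(C ∧ C) ∧ A) = min(1, 1.000 + 0.890) = min(1, 1.890) = 1.000
((¬B ⇒ (B ⇒ ((C ⊕ B) ⊕ B))) ⊕ ¬(¬(C ∧ C) ∧ A)) ∧ B = min(1.000, 0.123) = 0.123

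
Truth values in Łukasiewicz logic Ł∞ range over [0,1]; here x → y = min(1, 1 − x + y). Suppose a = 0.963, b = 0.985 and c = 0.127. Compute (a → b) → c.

0.127

a → b = min(1, 1 − 0.963 + 0.985) = min(1, 1.022) = 1.000
(a → b) → c = min(1, 1 − 1.000 + 0.127) = min(1, 0.127) = 0.127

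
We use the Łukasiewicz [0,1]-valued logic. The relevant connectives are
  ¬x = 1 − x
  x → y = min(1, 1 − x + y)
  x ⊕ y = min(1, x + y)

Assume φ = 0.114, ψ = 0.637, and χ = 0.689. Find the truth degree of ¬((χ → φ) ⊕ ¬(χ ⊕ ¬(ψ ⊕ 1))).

χ → φ = min(1, 1 − 0.689 + 0.114) = min(1, 0.425) = 0.425
ψ ⊕ 1 = min(1, 0.637 + 1.000) = min(1, 1.637) = 1.000
¬(ψ ⊕ 1) = 1 − 1.000 = 0.000
χ ⊕ ¬(ψ ⊕ 1) = min(1, 0.689 + 0.000) = min(1, 0.689) = 0.689
¬(χ ⊕ ¬(ψ ⊕ 1)) = 1 − 0.689 = 0.311
(χ → φ) ⊕ ¬(χ ⊕ ¬(ψ ⊕ 1)) = min(1, 0.425 + 0.311) = min(1, 0.736) = 0.736
¬((χ → φ) ⊕ ¬(χ ⊕ ¬(ψ ⊕ 1))) = 1 − 0.736 = 0.264

0.264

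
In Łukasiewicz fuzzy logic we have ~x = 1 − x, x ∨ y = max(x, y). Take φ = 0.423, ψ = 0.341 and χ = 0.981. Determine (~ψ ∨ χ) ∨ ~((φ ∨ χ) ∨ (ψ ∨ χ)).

0.981

~ψ = 1 − 0.341 = 0.659
~ψ ∨ χ = max(0.659, 0.981) = 0.981
φ ∨ χ = max(0.423, 0.981) = 0.981
ψ ∨ χ = max(0.341, 0.981) = 0.981
(φ ∨ χ) ∨ (ψ ∨ χ) = max(0.981, 0.981) = 0.981
~((φ ∨ χ) ∨ (ψ ∨ χ)) = 1 − 0.981 = 0.019
(~ψ ∨ χ) ∨ ~((φ ∨ χ) ∨ (ψ ∨ χ)) = max(0.981, 0.019) = 0.981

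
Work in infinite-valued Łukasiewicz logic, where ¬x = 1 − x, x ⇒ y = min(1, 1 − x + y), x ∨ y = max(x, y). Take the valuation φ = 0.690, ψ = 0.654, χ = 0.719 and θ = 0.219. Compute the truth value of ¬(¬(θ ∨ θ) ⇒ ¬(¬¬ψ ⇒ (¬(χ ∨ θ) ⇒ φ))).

θ ∨ θ = max(0.219, 0.219) = 0.219
¬(θ ∨ θ) = 1 − 0.219 = 0.781
¬ψ = 1 − 0.654 = 0.346
¬¬ψ = 1 − 0.346 = 0.654
χ ∨ θ = max(0.719, 0.219) = 0.719
¬(χ ∨ θ) = 1 − 0.719 = 0.281
¬(χ ∨ θ) ⇒ φ = min(1, 1 − 0.281 + 0.690) = min(1, 1.409) = 1.000
¬¬ψ ⇒ (¬(χ ∨ θ) ⇒ φ) = min(1, 1 − 0.654 + 1.000) = min(1, 1.346) = 1.000
¬(¬¬ψ ⇒ (¬(χ ∨ θ) ⇒ φ)) = 1 − 1.000 = 0.000
¬(θ ∨ θ) ⇒ ¬(¬¬ψ ⇒ (¬(χ ∨ θ) ⇒ φ)) = min(1, 1 − 0.781 + 0.000) = min(1, 0.219) = 0.219
¬(¬(θ ∨ θ) ⇒ ¬(¬¬ψ ⇒ (¬(χ ∨ θ) ⇒ φ))) = 1 − 0.219 = 0.781

0.781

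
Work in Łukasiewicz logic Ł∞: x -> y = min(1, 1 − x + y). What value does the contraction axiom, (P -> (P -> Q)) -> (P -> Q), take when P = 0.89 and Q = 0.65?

P -> Q = min(1, 1 − 0.89 + 0.65) = min(1, 0.76) = 0.76
P -> (P -> Q) = min(1, 1 − 0.89 + 0.76) = min(1, 0.87) = 0.87
(P -> (P -> Q)) -> (P -> Q) = min(1, 1 − 0.87 + 0.76) = min(1, 0.89) = 0.89
(The value 0.89 < 1 shows this instance is not satisfied; fails in Ł∞ (the t-norm is not idempotent).)

0.89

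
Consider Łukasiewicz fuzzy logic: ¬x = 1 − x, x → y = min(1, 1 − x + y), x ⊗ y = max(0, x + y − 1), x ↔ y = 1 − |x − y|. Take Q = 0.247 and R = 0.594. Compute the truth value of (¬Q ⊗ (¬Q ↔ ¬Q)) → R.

0.841

¬Q = 1 − 0.247 = 0.753
¬Q ↔ ¬Q = 1 − |0.753 − 0.753| = 1 − 0.000 = 1.000
¬Q ⊗ (¬Q ↔ ¬Q) = max(0, 0.753 + 1.000 − 1) = max(0, 0.753) = 0.753
(¬Q ⊗ (¬Q ↔ ¬Q)) → R = min(1, 1 − 0.753 + 0.594) = min(1, 0.841) = 0.841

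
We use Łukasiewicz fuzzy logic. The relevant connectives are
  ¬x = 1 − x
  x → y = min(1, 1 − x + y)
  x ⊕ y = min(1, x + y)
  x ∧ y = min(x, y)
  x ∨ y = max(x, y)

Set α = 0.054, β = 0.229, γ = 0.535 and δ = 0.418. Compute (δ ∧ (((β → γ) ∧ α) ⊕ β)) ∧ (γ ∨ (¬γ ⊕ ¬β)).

β → γ = min(1, 1 − 0.229 + 0.535) = min(1, 1.306) = 1.000
(β → γ) ∧ α = min(1.000, 0.054) = 0.054
((β → γ) ∧ α) ⊕ β = min(1, 0.054 + 0.229) = min(1, 0.283) = 0.283
δ ∧ (((β → γ) ∧ α) ⊕ β) = min(0.418, 0.283) = 0.283
¬γ = 1 − 0.535 = 0.465
¬β = 1 − 0.229 = 0.771
¬γ ⊕ ¬β = min(1, 0.465 + 0.771) = min(1, 1.236) = 1.000
γ ∨ (¬γ ⊕ ¬β) = max(0.535, 1.000) = 1.000
(δ ∧ (((β → γ) ∧ α) ⊕ β)) ∧ (γ ∨ (¬γ ⊕ ¬β)) = min(0.283, 1.000) = 0.283

0.283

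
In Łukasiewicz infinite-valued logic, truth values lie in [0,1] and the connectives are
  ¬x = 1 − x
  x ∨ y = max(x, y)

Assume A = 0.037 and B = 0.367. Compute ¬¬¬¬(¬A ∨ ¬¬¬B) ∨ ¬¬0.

¬A = 1 − 0.037 = 0.963
¬B = 1 − 0.367 = 0.633
¬¬B = 1 − 0.633 = 0.367
¬¬¬B = 1 − 0.367 = 0.633
¬A ∨ ¬¬¬B = max(0.963, 0.633) = 0.963
¬(¬A ∨ ¬¬¬B) = 1 − 0.963 = 0.037
¬¬(¬A ∨ ¬¬¬B) = 1 − 0.037 = 0.963
¬¬¬(¬A ∨ ¬¬¬B) = 1 − 0.963 = 0.037
¬¬¬¬(¬A ∨ ¬¬¬B) = 1 − 0.037 = 0.963
¬0 = 1 − 0.000 = 1.000
¬¬0 = 1 − 1.000 = 0.000
¬¬¬¬(¬A ∨ ¬¬¬B) ∨ ¬¬0 = max(0.963, 0.000) = 0.963

0.963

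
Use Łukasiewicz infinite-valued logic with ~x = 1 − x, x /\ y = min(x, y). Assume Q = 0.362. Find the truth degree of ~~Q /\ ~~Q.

~Q = 1 − 0.362 = 0.638
~~Q = 1 − 0.638 = 0.362
~~Q /\ ~~Q = min(0.362, 0.362) = 0.362

0.362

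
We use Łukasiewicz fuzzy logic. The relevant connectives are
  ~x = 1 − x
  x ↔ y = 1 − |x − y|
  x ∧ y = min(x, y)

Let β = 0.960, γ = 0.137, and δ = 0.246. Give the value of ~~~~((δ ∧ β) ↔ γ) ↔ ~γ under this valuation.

0.972

δ ∧ β = min(0.246, 0.960) = 0.246
(δ ∧ β) ↔ γ = 1 − |0.246 − 0.137| = 1 − 0.109 = 0.891
~((δ ∧ β) ↔ γ) = 1 − 0.891 = 0.109
~~((δ ∧ β) ↔ γ) = 1 − 0.109 = 0.891
~~~((δ ∧ β) ↔ γ) = 1 − 0.891 = 0.109
~~~~((δ ∧ β) ↔ γ) = 1 − 0.109 = 0.891
~γ = 1 − 0.137 = 0.863
~~~~((δ ∧ β) ↔ γ) ↔ ~γ = 1 − |0.891 − 0.863| = 1 − 0.028 = 0.972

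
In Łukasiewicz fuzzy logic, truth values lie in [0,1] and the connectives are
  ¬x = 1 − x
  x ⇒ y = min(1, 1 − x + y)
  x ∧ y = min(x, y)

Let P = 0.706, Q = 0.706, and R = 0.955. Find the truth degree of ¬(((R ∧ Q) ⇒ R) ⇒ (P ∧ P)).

R ∧ Q = min(0.955, 0.706) = 0.706
(R ∧ Q) ⇒ R = min(1, 1 − 0.706 + 0.955) = min(1, 1.249) = 1.000
P ∧ P = min(0.706, 0.706) = 0.706
((R ∧ Q) ⇒ R) ⇒ (P ∧ P) = min(1, 1 − 1.000 + 0.706) = min(1, 0.706) = 0.706
¬(((R ∧ Q) ⇒ R) ⇒ (P ∧ P)) = 1 − 0.706 = 0.294

0.294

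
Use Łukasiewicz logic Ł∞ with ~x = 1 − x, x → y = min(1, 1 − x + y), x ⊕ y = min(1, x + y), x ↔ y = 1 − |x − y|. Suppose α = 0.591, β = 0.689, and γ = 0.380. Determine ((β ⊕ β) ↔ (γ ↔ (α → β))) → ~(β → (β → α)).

0.620

β ⊕ β = min(1, 0.689 + 0.689) = min(1, 1.378) = 1.000
α → β = min(1, 1 − 0.591 + 0.689) = min(1, 1.098) = 1.000
γ ↔ (α → β) = 1 − |0.380 − 1.000| = 1 − 0.620 = 0.380
(β ⊕ β) ↔ (γ ↔ (α → β)) = 1 − |1.000 − 0.380| = 1 − 0.620 = 0.380
β → α = min(1, 1 − 0.689 + 0.591) = min(1, 0.902) = 0.902
β → (β → α) = min(1, 1 − 0.689 + 0.902) = min(1, 1.213) = 1.000
~(β → (β → α)) = 1 − 1.000 = 0.000
((β ⊕ β) ↔ (γ ↔ (α → β))) → ~(β → (β → α)) = min(1, 1 − 0.380 + 0.000) = min(1, 0.620) = 0.620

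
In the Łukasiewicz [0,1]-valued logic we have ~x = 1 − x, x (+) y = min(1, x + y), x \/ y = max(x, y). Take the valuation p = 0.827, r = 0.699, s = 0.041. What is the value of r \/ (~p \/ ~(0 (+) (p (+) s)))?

~p = 1 − 0.827 = 0.173
p (+) s = min(1, 0.827 + 0.041) = min(1, 0.868) = 0.868
0 (+) (p (+) s) = min(1, 0.000 + 0.868) = min(1, 0.868) = 0.868
~(0 (+) (p (+) s)) = 1 − 0.868 = 0.132
~p \/ ~(0 (+) (p (+) s)) = max(0.173, 0.132) = 0.173
r \/ (~p \/ ~(0 (+) (p (+) s))) = max(0.699, 0.173) = 0.699

0.699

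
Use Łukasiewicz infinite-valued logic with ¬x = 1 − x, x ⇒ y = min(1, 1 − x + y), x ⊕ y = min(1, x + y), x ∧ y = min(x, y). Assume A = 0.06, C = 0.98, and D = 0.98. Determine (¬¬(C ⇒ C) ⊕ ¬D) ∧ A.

0.06

C ⇒ C = min(1, 1 − 0.98 + 0.98) = min(1, 1.00) = 1.00
¬(C ⇒ C) = 1 − 1.00 = 0.00
¬¬(C ⇒ C) = 1 − 0.00 = 1.00
¬D = 1 − 0.98 = 0.02
¬¬(C ⇒ C) ⊕ ¬D = min(1, 1.00 + 0.02) = min(1, 1.02) = 1.00
(¬¬(C ⇒ C) ⊕ ¬D) ∧ A = min(1.00, 0.06) = 0.06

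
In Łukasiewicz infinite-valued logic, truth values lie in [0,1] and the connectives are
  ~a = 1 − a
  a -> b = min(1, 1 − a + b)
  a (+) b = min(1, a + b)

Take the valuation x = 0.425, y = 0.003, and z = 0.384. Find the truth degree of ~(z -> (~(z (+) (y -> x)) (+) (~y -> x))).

0.000

y -> x = min(1, 1 − 0.003 + 0.425) = min(1, 1.422) = 1.000
z (+) (y -> x) = min(1, 0.384 + 1.000) = min(1, 1.384) = 1.000
~(z (+) (y -> x)) = 1 − 1.000 = 0.000
~y = 1 − 0.003 = 0.997
~y -> x = min(1, 1 − 0.997 + 0.425) = min(1, 0.428) = 0.428
~(z (+) (y -> x)) (+) (~y -> x) = min(1, 0.000 + 0.428) = min(1, 0.428) = 0.428
z -> (~(z (+) (y -> x)) (+) (~y -> x)) = min(1, 1 − 0.384 + 0.428) = min(1, 1.044) = 1.000
~(z -> (~(z (+) (y -> x)) (+) (~y -> x))) = 1 − 1.000 = 0.000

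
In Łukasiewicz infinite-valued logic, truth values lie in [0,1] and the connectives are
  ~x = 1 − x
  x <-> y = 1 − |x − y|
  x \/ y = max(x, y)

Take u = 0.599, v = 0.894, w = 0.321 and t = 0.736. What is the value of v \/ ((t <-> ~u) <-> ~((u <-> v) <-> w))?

0.894

~u = 1 − 0.599 = 0.401
t <-> ~u = 1 − |0.736 − 0.401| = 1 − 0.335 = 0.665
u <-> v = 1 − |0.599 − 0.894| = 1 − 0.295 = 0.705
(u <-> v) <-> w = 1 − |0.705 − 0.321| = 1 − 0.384 = 0.616
~((u <-> v) <-> w) = 1 − 0.616 = 0.384
(t <-> ~u) <-> ~((u <-> v) <-> w) = 1 − |0.665 − 0.384| = 1 − 0.281 = 0.719
v \/ ((t <-> ~u) <-> ~((u <-> v) <-> w)) = max(0.894, 0.719) = 0.894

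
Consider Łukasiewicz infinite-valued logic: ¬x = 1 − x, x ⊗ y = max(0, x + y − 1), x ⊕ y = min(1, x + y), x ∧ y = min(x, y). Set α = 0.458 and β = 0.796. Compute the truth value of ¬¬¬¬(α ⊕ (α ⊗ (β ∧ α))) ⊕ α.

β ∧ α = min(0.796, 0.458) = 0.458
α ⊗ (β ∧ α) = max(0, 0.458 + 0.458 − 1) = max(0, -0.084) = 0.000
α ⊕ (α ⊗ (β ∧ α)) = min(1, 0.458 + 0.000) = min(1, 0.458) = 0.458
¬(α ⊕ (α ⊗ (β ∧ α))) = 1 − 0.458 = 0.542
¬¬(α ⊕ (α ⊗ (β ∧ α))) = 1 − 0.542 = 0.458
¬¬¬(α ⊕ (α ⊗ (β ∧ α))) = 1 − 0.458 = 0.542
¬¬¬¬(α ⊕ (α ⊗ (β ∧ α))) = 1 − 0.542 = 0.458
¬¬¬¬(α ⊕ (α ⊗ (β ∧ α))) ⊕ α = min(1, 0.458 + 0.458) = min(1, 0.916) = 0.916

0.916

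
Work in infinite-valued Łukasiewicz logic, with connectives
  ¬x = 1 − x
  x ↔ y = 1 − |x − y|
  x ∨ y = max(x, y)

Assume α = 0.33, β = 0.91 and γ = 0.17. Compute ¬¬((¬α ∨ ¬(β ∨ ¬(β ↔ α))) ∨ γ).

0.67

¬α = 1 − 0.33 = 0.67
β ↔ α = 1 − |0.91 − 0.33| = 1 − 0.58 = 0.42
¬(β ↔ α) = 1 − 0.42 = 0.58
β ∨ ¬(β ↔ α) = max(0.91, 0.58) = 0.91
¬(β ∨ ¬(β ↔ α)) = 1 − 0.91 = 0.09
¬α ∨ ¬(β ∨ ¬(β ↔ α)) = max(0.67, 0.09) = 0.67
(¬α ∨ ¬(β ∨ ¬(β ↔ α))) ∨ γ = max(0.67, 0.17) = 0.67
¬((¬α ∨ ¬(β ∨ ¬(β ↔ α))) ∨ γ) = 1 − 0.67 = 0.33
¬¬((¬α ∨ ¬(β ∨ ¬(β ↔ α))) ∨ γ) = 1 − 0.33 = 0.67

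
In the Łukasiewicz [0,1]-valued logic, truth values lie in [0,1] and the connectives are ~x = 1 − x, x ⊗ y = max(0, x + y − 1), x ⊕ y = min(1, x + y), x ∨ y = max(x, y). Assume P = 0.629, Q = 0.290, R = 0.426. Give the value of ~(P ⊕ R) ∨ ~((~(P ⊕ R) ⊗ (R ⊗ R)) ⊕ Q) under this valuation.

P ⊕ R = min(1, 0.629 + 0.426) = min(1, 1.055) = 1.000
~(P ⊕ R) = 1 − 1.000 = 0.000
R ⊗ R = max(0, 0.426 + 0.426 − 1) = max(0, -0.148) = 0.000
~(P ⊕ R) ⊗ (R ⊗ R) = max(0, 0.000 + 0.000 − 1) = max(0, -1.000) = 0.000
(~(P ⊕ R) ⊗ (R ⊗ R)) ⊕ Q = min(1, 0.000 + 0.290) = min(1, 0.290) = 0.290
~((~(P ⊕ R) ⊗ (R ⊗ R)) ⊕ Q) = 1 − 0.290 = 0.710
~(P ⊕ R) ∨ ~((~(P ⊕ R) ⊗ (R ⊗ R)) ⊕ Q) = max(0.000, 0.710) = 0.710

0.710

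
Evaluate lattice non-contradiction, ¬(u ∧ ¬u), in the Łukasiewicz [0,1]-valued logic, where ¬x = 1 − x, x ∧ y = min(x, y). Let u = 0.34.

0.66

¬u = 1 − 0.34 = 0.66
u ∧ ¬u = min(0.34, 0.66) = 0.34
¬(u ∧ ¬u) = 1 − 0.34 = 0.66
(The value 0.66 < 1 shows this instance is not satisfied; not a Ł∞-tautology — its value is 1 − min(a, 1−a).)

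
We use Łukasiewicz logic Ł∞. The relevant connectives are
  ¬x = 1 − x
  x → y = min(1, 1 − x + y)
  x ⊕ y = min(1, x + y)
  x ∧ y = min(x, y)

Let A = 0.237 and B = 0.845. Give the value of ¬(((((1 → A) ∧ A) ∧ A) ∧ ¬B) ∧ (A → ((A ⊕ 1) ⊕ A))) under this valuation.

0.845

1 → A = min(1, 1 − 1.000 + 0.237) = min(1, 0.237) = 0.237
(1 → A) ∧ A = min(0.237, 0.237) = 0.237
((1 → A) ∧ A) ∧ A = min(0.237, 0.237) = 0.237
¬B = 1 − 0.845 = 0.155
(((1 → A) ∧ A) ∧ A) ∧ ¬B = min(0.237, 0.155) = 0.155
A ⊕ 1 = min(1, 0.237 + 1.000) = min(1, 1.237) = 1.000
(A ⊕ 1) ⊕ A = min(1, 1.000 + 0.237) = min(1, 1.237) = 1.000
A → ((A ⊕ 1) ⊕ A) = min(1, 1 − 0.237 + 1.000) = min(1, 1.763) = 1.000
((((1 → A) ∧ A) ∧ A) ∧ ¬B) ∧ (A → ((A ⊕ 1) ⊕ A)) = min(0.155, 1.000) = 0.155
¬(((((1 → A) ∧ A) ∧ A) ∧ ¬B) ∧ (A → ((A ⊕ 1) ⊕ A))) = 1 − 0.155 = 0.845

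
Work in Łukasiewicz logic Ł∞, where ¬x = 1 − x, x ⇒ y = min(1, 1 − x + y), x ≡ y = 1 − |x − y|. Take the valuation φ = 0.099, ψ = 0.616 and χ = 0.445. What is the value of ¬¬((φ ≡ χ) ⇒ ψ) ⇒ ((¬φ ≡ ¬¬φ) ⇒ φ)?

0.939

φ ≡ χ = 1 − |0.099 − 0.445| = 1 − 0.346 = 0.654
(φ ≡ χ) ⇒ ψ = min(1, 1 − 0.654 + 0.616) = min(1, 0.962) = 0.962
¬((φ ≡ χ) ⇒ ψ) = 1 − 0.962 = 0.038
¬¬((φ ≡ χ) ⇒ ψ) = 1 − 0.038 = 0.962
¬φ = 1 − 0.099 = 0.901
¬¬φ = 1 − 0.901 = 0.099
¬φ ≡ ¬¬φ = 1 − |0.901 − 0.099| = 1 − 0.802 = 0.198
(¬φ ≡ ¬¬φ) ⇒ φ = min(1, 1 − 0.198 + 0.099) = min(1, 0.901) = 0.901
¬¬((φ ≡ χ) ⇒ ψ) ⇒ ((¬φ ≡ ¬¬φ) ⇒ φ) = min(1, 1 − 0.962 + 0.901) = min(1, 0.939) = 0.939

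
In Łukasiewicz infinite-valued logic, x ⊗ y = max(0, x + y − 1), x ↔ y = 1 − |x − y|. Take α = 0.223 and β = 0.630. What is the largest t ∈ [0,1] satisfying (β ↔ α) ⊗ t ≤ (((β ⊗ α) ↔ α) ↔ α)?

0.853

β ↔ α = 1 − |0.630 − 0.223| = 1 − 0.407 = 0.593
So the left factor is β ↔ α = 0.593.
β ⊗ α = max(0, 0.630 + 0.223 − 1) = max(0, -0.147) = 0.000
(β ⊗ α) ↔ α = 1 − |0.000 − 0.223| = 1 − 0.223 = 0.777
((β ⊗ α) ↔ α) ↔ α = 1 − |0.777 − 0.223| = 1 − 0.554 = 0.446
So the right-hand bound is ((β ⊗ α) ↔ α) ↔ α = 0.446.
The residuum of the Łukasiewicz t-norm gives the supremum: min(1, 1 − 0.593 + 0.446).
1 − 0.593 + 0.446 = 0.853, so t = min(1, 0.853) = 0.853.
Check: 0.593 ⊗ 0.853 = max(0, 0.446) = 0.446 ≤ 0.446.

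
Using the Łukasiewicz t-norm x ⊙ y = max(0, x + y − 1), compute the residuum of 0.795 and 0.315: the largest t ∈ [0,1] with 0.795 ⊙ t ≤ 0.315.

The residuum of the Łukasiewicz t-norm gives the supremum: min(1, 1 − 0.795 + 0.315).
1 − 0.795 + 0.315 = 0.520, so t = min(1, 0.520) = 0.520.
Check: 0.795 ⊙ 0.520 = max(0, 0.315) = 0.315 ≤ 0.315.

0.520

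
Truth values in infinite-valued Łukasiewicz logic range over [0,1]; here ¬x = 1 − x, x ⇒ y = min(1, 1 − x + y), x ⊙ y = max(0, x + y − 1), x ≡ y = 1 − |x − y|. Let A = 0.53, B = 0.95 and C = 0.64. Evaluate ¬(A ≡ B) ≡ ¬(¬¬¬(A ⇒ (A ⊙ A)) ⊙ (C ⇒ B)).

0.89

A ≡ B = 1 − |0.53 − 0.95| = 1 − 0.42 = 0.58
¬(A ≡ B) = 1 − 0.58 = 0.42
A ⊙ A = max(0, 0.53 + 0.53 − 1) = max(0, 0.06) = 0.06
A ⇒ (A ⊙ A) = min(1, 1 − 0.53 + 0.06) = min(1, 0.53) = 0.53
¬(A ⇒ (A ⊙ A)) = 1 − 0.53 = 0.47
¬¬(A ⇒ (A ⊙ A)) = 1 − 0.47 = 0.53
¬¬¬(A ⇒ (A ⊙ A)) = 1 − 0.53 = 0.47
C ⇒ B = min(1, 1 − 0.64 + 0.95) = min(1, 1.31) = 1.00
¬¬¬(A ⇒ (A ⊙ A)) ⊙ (C ⇒ B) = max(0, 0.47 + 1.00 − 1) = max(0, 0.47) = 0.47
¬(¬¬¬(A ⇒ (A ⊙ A)) ⊙ (C ⇒ B)) = 1 − 0.47 = 0.53
¬(A ≡ B) ≡ ¬(¬¬¬(A ⇒ (A ⊙ A)) ⊙ (C ⇒ B)) = 1 − |0.42 − 0.53| = 1 − 0.11 = 0.89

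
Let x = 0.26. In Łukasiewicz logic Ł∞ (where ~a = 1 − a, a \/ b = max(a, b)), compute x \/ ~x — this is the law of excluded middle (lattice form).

0.74

~x = 1 − 0.26 = 0.74
x \/ ~x = max(0.26, 0.74) = 0.74
(The value 0.74 < 1 shows this instance is not satisfied; not a Ł∞-tautology — its value is max(a, 1−a).)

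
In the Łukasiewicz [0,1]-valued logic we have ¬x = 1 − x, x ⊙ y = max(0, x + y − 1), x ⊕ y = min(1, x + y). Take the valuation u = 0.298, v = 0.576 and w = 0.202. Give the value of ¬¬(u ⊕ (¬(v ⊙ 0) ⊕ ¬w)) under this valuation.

1.000

v ⊙ 0 = max(0, 0.576 + 0.000 − 1) = max(0, -0.424) = 0.000
¬(v ⊙ 0) = 1 − 0.000 = 1.000
¬w = 1 − 0.202 = 0.798
¬(v ⊙ 0) ⊕ ¬w = min(1, 1.000 + 0.798) = min(1, 1.798) = 1.000
u ⊕ (¬(v ⊙ 0) ⊕ ¬w) = min(1, 0.298 + 1.000) = min(1, 1.298) = 1.000
¬(u ⊕ (¬(v ⊙ 0) ⊕ ¬w)) = 1 − 1.000 = 0.000
¬¬(u ⊕ (¬(v ⊙ 0) ⊕ ¬w)) = 1 − 0.000 = 1.000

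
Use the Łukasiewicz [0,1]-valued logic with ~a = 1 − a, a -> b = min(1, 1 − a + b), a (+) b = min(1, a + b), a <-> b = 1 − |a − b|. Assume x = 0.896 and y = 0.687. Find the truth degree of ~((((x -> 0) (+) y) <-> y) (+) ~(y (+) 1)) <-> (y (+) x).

0.104

x -> 0 = min(1, 1 − 0.896 + 0.000) = min(1, 0.104) = 0.104
(x -> 0) (+) y = min(1, 0.104 + 0.687) = min(1, 0.791) = 0.791
((x -> 0) (+) y) <-> y = 1 − |0.791 − 0.687| = 1 − 0.104 = 0.896
y (+) 1 = min(1, 0.687 + 1.000) = min(1, 1.687) = 1.000
~(y (+) 1) = 1 − 1.000 = 0.000
(((x -> 0) (+) y) <-> y) (+) ~(y (+) 1) = min(1, 0.896 + 0.000) = min(1, 0.896) = 0.896
~((((x -> 0) (+) y) <-> y) (+) ~(y (+) 1)) = 1 − 0.896 = 0.104
y (+) x = min(1, 0.687 + 0.896) = min(1, 1.583) = 1.000
~((((x -> 0) (+) y) <-> y) (+) ~(y (+) 1)) <-> (y (+) x) = 1 − |0.104 − 1.000| = 1 − 0.896 = 0.104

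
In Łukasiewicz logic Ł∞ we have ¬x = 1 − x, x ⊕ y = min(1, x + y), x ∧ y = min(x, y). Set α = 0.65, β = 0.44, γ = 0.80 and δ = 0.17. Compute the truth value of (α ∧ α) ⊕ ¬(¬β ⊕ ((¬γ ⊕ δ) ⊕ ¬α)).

α ∧ α = min(0.65, 0.65) = 0.65
¬β = 1 − 0.44 = 0.56
¬γ = 1 − 0.80 = 0.20
¬γ ⊕ δ = min(1, 0.20 + 0.17) = min(1, 0.37) = 0.37
¬α = 1 − 0.65 = 0.35
(¬γ ⊕ δ) ⊕ ¬α = min(1, 0.37 + 0.35) = min(1, 0.72) = 0.72
¬β ⊕ ((¬γ ⊕ δ) ⊕ ¬α) = min(1, 0.56 + 0.72) = min(1, 1.28) = 1.00
¬(¬β ⊕ ((¬γ ⊕ δ) ⊕ ¬α)) = 1 − 1.00 = 0.00
(α ∧ α) ⊕ ¬(¬β ⊕ ((¬γ ⊕ δ) ⊕ ¬α)) = min(1, 0.65 + 0.00) = min(1, 0.65) = 0.65

0.65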